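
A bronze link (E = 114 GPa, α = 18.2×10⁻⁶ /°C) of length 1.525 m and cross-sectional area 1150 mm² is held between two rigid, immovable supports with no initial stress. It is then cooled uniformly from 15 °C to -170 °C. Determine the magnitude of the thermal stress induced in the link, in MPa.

The supports are rigid, so the total axial strain is zero. The restrained thermal strain is ε = αΔT = 18.2×10⁻⁶ × 185 = 3367×10⁻⁶.
The stress required to suppress this strain is σ = Eε = 114×10³ × 3367×10⁻⁶ = 383.8 MPa, tensile since the link is trying to contract.

σ ≈ 384 MPa (tensile)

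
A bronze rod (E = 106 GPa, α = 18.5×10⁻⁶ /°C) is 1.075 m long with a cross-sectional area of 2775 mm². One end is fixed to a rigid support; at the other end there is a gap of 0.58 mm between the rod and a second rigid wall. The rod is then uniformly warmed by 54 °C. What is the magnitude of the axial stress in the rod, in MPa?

σ ≈ 48.7 MPa (compressive)

If the wall were absent the rod would grow by αΔT L = 18.5×10⁻⁶ × 54 × 1075 = 1.074 mm.
After closing the 0.58 mm clearance, 1.074 − 0.58 = 0.4939 mm of expansion remains to be suppressed by the wall.
That suppressed elongation corresponds to σ = E·Δ/L = 106×10³ × 0.4939/1075 = 48.7 MPa.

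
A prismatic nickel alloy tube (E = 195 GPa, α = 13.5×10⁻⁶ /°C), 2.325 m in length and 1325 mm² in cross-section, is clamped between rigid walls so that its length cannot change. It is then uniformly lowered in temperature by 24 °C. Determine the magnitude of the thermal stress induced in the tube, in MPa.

σ ≈ 63.2 MPa (tensile)

The supports are rigid, so the total axial strain is zero. The restrained thermal strain is ε = αΔT = 13.5×10⁻⁶ × 24 = 324×10⁻⁶.
Hence σ = E·αΔT = 195×10³ × 324×10⁻⁶ = 63.18 MPa, tensile.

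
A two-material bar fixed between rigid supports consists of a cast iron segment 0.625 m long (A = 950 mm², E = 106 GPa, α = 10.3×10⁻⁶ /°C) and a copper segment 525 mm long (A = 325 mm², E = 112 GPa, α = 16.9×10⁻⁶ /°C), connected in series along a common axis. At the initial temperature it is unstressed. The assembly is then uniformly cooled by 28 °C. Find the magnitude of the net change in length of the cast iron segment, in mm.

Free thermal contraction of the whole bar: Σ αᵢΔT Lᵢ = 10.3×10⁻⁶×28×625 + 16.9×10⁻⁶×28×525 = 0.4287 mm.
The rigid supports impose zero overall length change; the single axial force P common to all segments must satisfy P Σ Lᵢ/(AᵢEᵢ) = δ_free.
The series flexibility is Σ Lᵢ/(AᵢEᵢ) = 625/(950×106×10³) + 525/(325×112×10³) = 2.063×10⁻⁵ mm/N.
Hence P = δ_free / Σ(L/AE) = 0.4287/2.063×10⁻⁵ = 20.78 kN (tensile).
For the cast iron segment, free thermal change = 10.3×10⁻⁶×28×625 = 0.1802 mm and elastic change from P = 20780×625/(950×106×10³) = 0.129 mm; these oppose, so the net change is 0.0513 mm (segment shortens).

|ΔL| ≈ 0.0513 mm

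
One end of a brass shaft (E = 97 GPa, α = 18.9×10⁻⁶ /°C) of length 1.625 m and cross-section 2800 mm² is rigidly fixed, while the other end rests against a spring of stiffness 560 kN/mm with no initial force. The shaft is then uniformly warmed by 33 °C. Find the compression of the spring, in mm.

Free thermal expansion: δ_free = αΔT L = 18.9×10⁻⁶ × 33 × 1625 = 1.014 mm.
Let P be the compressive force at the spring. The shaft shortens elastically by PL/(AE) and the spring compresses by P/k; together these equal δ_free.
So P = δ_free / [L/(AE) + 1/k] = 1.014 / [ 1625/(2800×97×10³) + 1/(560×10³) ].
P = 1.014 / 7.769×10⁻⁶ = 130500 N.
Spring compression = P/k = 130500/(560×10³) = 0.233 mm.

δ ≈ 0.233 mm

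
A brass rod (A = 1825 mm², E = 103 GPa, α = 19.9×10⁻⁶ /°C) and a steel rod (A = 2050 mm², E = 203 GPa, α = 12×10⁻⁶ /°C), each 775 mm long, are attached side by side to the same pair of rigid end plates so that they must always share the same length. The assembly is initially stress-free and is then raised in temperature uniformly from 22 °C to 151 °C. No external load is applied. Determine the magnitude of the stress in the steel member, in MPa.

σ ≈ 64.4 MPa (tensile)

The brass has the larger α, so on heating it would change length more than the steel if both were free. The rigid plates force a common final length, so the brass is put into compression and the steel into tension, with equal and opposite forces P (no external load).
Equating the net (thermal + elastic) strains gives |α₁ − α₂|·ΔT = P·[1/(A₁E₁) + 1/(A₂E₂)].
|α₁ − α₂|·ΔT = 7.9×10⁻⁶ × 129 = 0.001019.
1/(A₁E₁) + 1/(A₂E₂) = 1/(1825×103×10³) + 1/(2050×203×10³) = 7.723×10⁻⁹ N⁻¹.
P = 0.001019 / 7.723×10⁻⁹ = 132000 N = 132 kN.
σ_{steel} = P/A₂ = 132000/2050 = 64.37 MPa, tensile.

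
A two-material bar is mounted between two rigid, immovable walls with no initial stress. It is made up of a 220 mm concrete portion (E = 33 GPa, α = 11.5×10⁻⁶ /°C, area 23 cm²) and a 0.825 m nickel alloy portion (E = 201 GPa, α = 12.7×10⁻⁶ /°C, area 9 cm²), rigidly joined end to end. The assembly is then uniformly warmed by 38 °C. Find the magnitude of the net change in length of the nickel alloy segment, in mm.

Free thermal expansion of the whole bar: Σ αᵢΔT Lᵢ = 11.5×10⁻⁶×38×220 + 12.7×10⁻⁶×38×825 = 0.4943 mm.
The walls prevent any net length change, so an axial force P (same in every segment) develops. Compatibility: P · Σ Lᵢ/(AᵢEᵢ) = δ_free.
The series flexibility is Σ Lᵢ/(AᵢEᵢ) = 220/(2300×33×10³) + 825/(900×201×10³) = 7.459×10⁻⁶ mm/N.
P = 0.4943 / 7.459×10⁻⁶ = 66270 N = 66.27 kN, compressive.
For the nickel alloy segment, free thermal change = 12.7×10⁻⁶×38×825 = 0.3981 mm and elastic change from P = 66270×825/(900×201×10³) = 0.3022 mm; these oppose, so the net change is 0.0959 mm (segment lengthens).

|ΔL| ≈ 0.0959 mm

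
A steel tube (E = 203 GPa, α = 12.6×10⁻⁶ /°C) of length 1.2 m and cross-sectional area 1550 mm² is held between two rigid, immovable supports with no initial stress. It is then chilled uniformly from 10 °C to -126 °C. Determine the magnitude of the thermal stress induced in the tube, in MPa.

σ ≈ 348 MPa (tensile)

The supports are rigid, so the total axial strain is zero. The restrained thermal strain is ε = αΔT = 12.6×10⁻⁶ × 136 = 1713.6×10⁻⁶.
The stress required to suppress this strain is σ = Eε = 203×10³ × 1713.6×10⁻⁶ = 347.9 MPa, tensile since the tube is trying to contract.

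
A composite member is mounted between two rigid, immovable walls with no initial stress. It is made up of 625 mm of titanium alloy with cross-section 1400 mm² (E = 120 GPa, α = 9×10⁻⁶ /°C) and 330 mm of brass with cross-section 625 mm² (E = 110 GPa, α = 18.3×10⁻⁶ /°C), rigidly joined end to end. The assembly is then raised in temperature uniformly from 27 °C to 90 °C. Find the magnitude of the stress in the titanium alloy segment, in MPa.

With the walls removed the bar would change length by δ_free = Σ αᵢΔT Lᵢ = 9×10⁻⁶×63×625 + 18.3×10⁻⁶×63×330 = 0.7348 mm.
The rigid supports impose zero overall length change; the single axial force P common to all segments must satisfy P Σ Lᵢ/(AᵢEᵢ) = δ_free.
The series flexibility is Σ Lᵢ/(AᵢEᵢ) = 625/(1400×120×10³) + 330/(625×110×10³) = 8.52×10⁻⁶ mm/N.
So P = 0.7348 / 8.52×10⁻⁶ = 86.25 kN, compressive.
σ_{titanium alloy} = P / A = 86250 / 1400 = 61.6 MPa.

σ ≈ 61.6 MPa (compressive)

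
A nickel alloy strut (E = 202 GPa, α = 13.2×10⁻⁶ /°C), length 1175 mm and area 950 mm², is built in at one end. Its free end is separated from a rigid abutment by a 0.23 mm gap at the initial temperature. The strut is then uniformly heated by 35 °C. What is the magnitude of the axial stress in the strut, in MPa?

σ ≈ 53.8 MPa (compressive)

Unrestrained expansion: δ_free = αΔT L = 13.2×10⁻⁶ × 35 × 1175 = 0.5428 mm.
The gap closes (δ_free > 0.23 mm) and the wall then resists a further 0.5428 − 0.23 = 0.3128 mm of expansion.
So σ = E(δ_free − g)/L = 202×10³ × 0.3128/1175 = 53.78 MPa.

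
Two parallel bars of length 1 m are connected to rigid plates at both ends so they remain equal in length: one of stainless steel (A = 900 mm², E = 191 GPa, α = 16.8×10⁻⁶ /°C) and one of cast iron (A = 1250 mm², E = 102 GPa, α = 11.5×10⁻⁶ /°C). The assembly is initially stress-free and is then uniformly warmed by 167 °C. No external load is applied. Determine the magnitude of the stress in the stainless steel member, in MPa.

σ ≈ 72 MPa (compressive)

Equilibrium of a rigid end plate with no external load gives equal and opposite internal forces ±P in the two members. Since α_{stainless steel} > α_{cast iron}, heating drives the stainless steel into compression and the cast iron into tension.
Equating the net (thermal + elastic) strains gives |α₁ − α₂|·ΔT = P·[1/(A₁E₁) + 1/(A₂E₂)].
|α₁ − α₂|·ΔT = 5.3×10⁻⁶ × 167 = 0.0008851.
1/(A₁E₁) + 1/(A₂E₂) = 1/(900×191×10³) + 1/(1250×102×10³) = 1.366×10⁻⁸ N⁻¹.
So P = 0.0008851 / 1.366×10⁻⁸ = 64.79 kN.
σ_{stainless steel} = P/A₁ = 64790/900 = 71.99 MPa, compressive.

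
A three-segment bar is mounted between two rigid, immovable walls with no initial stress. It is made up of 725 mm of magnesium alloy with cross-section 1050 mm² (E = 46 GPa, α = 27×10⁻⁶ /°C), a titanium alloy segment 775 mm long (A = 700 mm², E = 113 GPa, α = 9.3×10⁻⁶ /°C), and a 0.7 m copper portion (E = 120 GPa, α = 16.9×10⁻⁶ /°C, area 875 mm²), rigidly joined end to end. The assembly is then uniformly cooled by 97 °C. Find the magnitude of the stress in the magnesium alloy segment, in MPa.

If the supports were absent, the total length change would be Σ αᵢΔT Lᵢ = 27×10⁻⁶×97×725 + 9.3×10⁻⁶×97×775 + 16.9×10⁻⁶×97×700 = 3.745 mm.
The rigid supports impose zero overall length change; the single axial force P common to all segments must satisfy P Σ Lᵢ/(AᵢEᵢ) = δ_free.
The series flexibility is Σ Lᵢ/(AᵢEᵢ) = 725/(1050×46×10³) + 775/(700×113×10³) + 700/(875×120×10³) = 3.147×10⁻⁵ mm/N.
Hence P = δ_free / Σ(L/AE) = 3.745/3.147×10⁻⁵ = 119 kN (tensile).
σ_{magnesium alloy} = P / A = 119000 / 1050 = 113.3 MPa.

σ ≈ 113 MPa (tensile)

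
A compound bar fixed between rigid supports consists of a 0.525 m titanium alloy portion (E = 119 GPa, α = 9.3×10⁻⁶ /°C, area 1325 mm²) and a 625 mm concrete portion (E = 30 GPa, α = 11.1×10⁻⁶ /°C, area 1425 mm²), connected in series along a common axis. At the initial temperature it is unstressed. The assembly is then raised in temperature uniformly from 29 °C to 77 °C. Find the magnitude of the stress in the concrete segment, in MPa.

σ ≈ 22.2 MPa (compressive)

Free thermal expansion of the whole bar: Σ αᵢΔT Lᵢ = 9.3×10⁻⁶×48×525 + 11.1×10⁻⁶×48×625 = 0.5674 mm.
The rigid supports impose zero overall length change; the single axial force P common to all segments must satisfy P Σ Lᵢ/(AᵢEᵢ) = δ_free.
Σ Lᵢ/(AᵢEᵢ) = 525/(1325×119×10³) + 625/(1425×30×10³) = 1.795×10⁻⁵ mm/N.
Hence P = δ_free / Σ(L/AE) = 0.5674/1.795×10⁻⁵ = 31.61 kN (compressive).
σ_{concrete} = P / A = 31610 / 1425 = 22.18 MPa.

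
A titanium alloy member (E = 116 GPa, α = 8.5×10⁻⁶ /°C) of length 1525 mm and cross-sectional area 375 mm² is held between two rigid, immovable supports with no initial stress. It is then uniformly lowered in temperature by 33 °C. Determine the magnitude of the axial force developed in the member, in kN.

P ≈ 12.2 kN (tensile)

The ends cannot move, so σ = EαΔT = 116×10³ × 8.5×10⁻⁶ × 33 = 32.54 MPa.
P = AEαΔT = 375 × 116×10³ × 8.5×10⁻⁶ × 33 = 12.2 kN (tensile).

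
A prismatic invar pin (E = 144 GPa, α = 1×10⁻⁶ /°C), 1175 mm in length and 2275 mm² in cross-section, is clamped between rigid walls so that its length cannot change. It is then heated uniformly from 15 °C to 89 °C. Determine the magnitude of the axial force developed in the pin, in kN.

The ends cannot move, so σ = EαΔT = 144×10³ × 1×10⁻⁶ × 74 = 10.66 MPa.
P = AEαΔT = 2275 × 144×10³ × 1×10⁻⁶ × 74 = 24.24 kN (compressive).

P ≈ 24.2 kN (compressive)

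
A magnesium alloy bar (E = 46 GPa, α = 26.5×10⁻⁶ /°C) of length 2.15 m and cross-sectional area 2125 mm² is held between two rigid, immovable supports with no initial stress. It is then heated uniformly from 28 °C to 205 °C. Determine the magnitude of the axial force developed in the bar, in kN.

The ends cannot move, so σ = EαΔT = 46×10³ × 26.5×10⁻⁶ × 177 = 215.8 MPa.
Axial force P = σA = 215.8 × 2125 = 458500 N = 458.5 kN, compressive.

P ≈ 458 kN (compressive)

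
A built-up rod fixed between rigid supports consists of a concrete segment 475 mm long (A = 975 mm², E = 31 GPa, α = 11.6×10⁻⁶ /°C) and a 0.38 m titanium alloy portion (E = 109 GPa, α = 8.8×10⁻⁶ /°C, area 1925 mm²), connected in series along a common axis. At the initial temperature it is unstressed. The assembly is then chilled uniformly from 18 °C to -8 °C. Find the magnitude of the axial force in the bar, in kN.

P ≈ 13.1 kN (tensile)

With the walls removed the bar would change length by δ_free = Σ αᵢΔT Lᵢ = 11.6×10⁻⁶×26×475 + 8.8×10⁻⁶×26×380 = 0.2302 mm.
Since the ends are fixed, an axial force P builds up, equal in every segment, with P · Σ Lᵢ/(AᵢEᵢ) = δ_free.
The series flexibility is Σ Lᵢ/(AᵢEᵢ) = 475/(975×31×10³) + 380/(1925×109×10³) = 1.753×10⁻⁵ mm/N.
Hence P = δ_free / Σ(L/AE) = 0.2302/1.753×10⁻⁵ = 13.13 kN (tensile).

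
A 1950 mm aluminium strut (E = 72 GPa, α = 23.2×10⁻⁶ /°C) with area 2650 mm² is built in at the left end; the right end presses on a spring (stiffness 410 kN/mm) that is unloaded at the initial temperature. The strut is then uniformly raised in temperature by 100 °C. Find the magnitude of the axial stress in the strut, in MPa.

σ ≈ 135 MPa (compressive)

If the spring were absent the strut would lengthen by αΔT L = 23.2×10⁻⁶ × 100 × 1950 = 4.524 mm.
Let P be the compressive force at the spring. The strut shortens elastically by PL/(AE) and the spring compresses by P/k; together these equal δ_free.
P [ L/(AE) + 1/k ] = δ_free → P [ 1950/(2650×72×10³) + 1/(410×10³) ] = 4.524.
P = 4.524 / 1.266×10⁻⁵ = 357400 N.
σ = P/A = 357400/2650 = 134.9 MPa.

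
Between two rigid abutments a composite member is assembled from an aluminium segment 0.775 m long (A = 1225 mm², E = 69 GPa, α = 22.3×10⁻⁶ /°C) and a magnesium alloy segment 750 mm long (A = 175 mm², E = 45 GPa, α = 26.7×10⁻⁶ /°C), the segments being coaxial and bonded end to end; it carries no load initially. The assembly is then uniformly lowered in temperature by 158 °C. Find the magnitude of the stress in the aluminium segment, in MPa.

Free thermal contraction of the whole bar: Σ αᵢΔT Lᵢ = 22.3×10⁻⁶×158×775 + 26.7×10⁻⁶×158×750 = 5.895 mm.
The rigid supports impose zero overall length change; the single axial force P common to all segments must satisfy P Σ Lᵢ/(AᵢEᵢ) = δ_free.
Σ Lᵢ/(AᵢEᵢ) = 775/(1225×69×10³) + 750/(175×45×10³) = 0.0001044 mm/N.
So P = 5.895 / 0.0001044 = 56.46 kN, tensile.
σ_{aluminium} = P / A = 56460 / 1225 = 46.09 MPa.

σ ≈ 46.1 MPa (tensile)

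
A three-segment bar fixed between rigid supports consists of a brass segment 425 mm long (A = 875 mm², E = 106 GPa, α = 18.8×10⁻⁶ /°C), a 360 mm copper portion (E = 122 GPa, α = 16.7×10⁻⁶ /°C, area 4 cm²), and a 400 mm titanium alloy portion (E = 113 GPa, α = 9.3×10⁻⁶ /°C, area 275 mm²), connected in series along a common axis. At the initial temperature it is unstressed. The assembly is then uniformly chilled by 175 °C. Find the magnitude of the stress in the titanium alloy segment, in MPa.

Free thermal contraction of the whole bar: Σ αᵢΔT Lᵢ = 18.8×10⁻⁶×175×425 + 16.7×10⁻⁶×175×360 + 9.3×10⁻⁶×175×400 = 3.101 mm.
The rigid supports impose zero overall length change; the single axial force P common to all segments must satisfy P Σ Lᵢ/(AᵢEᵢ) = δ_free.
The series flexibility is Σ Lᵢ/(AᵢEᵢ) = 425/(875×106×10³) + 360/(400×122×10³) + 400/(275×113×10³) = 2.483×10⁻⁵ mm/N.
P = 3.101 / 2.483×10⁻⁵ = 124900 N = 124.9 kN, tensile.
σ_{titanium alloy} = P / A = 124900 / 275 = 454.2 MPa.

σ ≈ 454 MPa (tensile)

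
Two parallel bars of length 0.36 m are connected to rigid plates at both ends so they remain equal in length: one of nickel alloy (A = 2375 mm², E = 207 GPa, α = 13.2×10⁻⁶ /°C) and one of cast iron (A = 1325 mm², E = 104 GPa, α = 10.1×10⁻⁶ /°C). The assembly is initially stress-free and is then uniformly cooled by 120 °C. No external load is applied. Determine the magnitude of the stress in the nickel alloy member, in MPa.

σ ≈ 16.9 MPa (tensile)

Both members must finish at the same length. With the larger α, the nickel alloy tends to over-contract; the plates restrain it, putting the nickel alloy in tension and the cast iron in compression. With no external load the two internal forces are equal and opposite, magnitude P.
Compatibility of the two members (thermal + elastic change equal): (α₁ − α₂)ΔT = P·[1/(A₁E₁) + 1/(A₂E₂)].
|α₁ − α₂|·ΔT = 3.1×10⁻⁶ × 120 = 0.000372.
1/(A₁E₁) + 1/(A₂E₂) = 1/(2375×207×10³) + 1/(1325×104×10³) = 9.291×10⁻⁹ N⁻¹.
So P = 0.000372 / 9.291×10⁻⁹ = 40.04 kN.
σ_{nickel alloy} = P/A₁ = 40040/2375 = 16.86 MPa, tensile.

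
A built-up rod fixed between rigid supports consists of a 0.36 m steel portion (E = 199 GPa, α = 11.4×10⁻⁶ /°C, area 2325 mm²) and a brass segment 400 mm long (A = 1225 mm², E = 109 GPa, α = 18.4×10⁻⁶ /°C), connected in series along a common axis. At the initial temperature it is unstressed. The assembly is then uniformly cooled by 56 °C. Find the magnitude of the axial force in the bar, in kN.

If the supports were absent, the total length change would be Σ αᵢΔT Lᵢ = 11.4×10⁻⁶×56×360 + 18.4×10⁻⁶×56×400 = 0.642 mm.
The walls prevent any net length change, so an axial force P (same in every segment) develops. Compatibility: P · Σ Lᵢ/(AᵢEᵢ) = δ_free.
Σ Lᵢ/(AᵢEᵢ) = 360/(2325×199×10³) + 400/(1225×109×10³) = 3.774×10⁻⁶ mm/N.
P = 0.642 / 3.774×10⁻⁶ = 170100 N = 170.1 kN, tensile.

P ≈ 170 kN (tensile)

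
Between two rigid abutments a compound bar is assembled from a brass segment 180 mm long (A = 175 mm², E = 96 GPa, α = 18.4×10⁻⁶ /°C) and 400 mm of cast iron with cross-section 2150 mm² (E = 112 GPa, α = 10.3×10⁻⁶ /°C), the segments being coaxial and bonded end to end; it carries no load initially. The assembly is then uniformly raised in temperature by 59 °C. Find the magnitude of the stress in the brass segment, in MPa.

With the walls removed the bar would change length by δ_free = Σ αᵢΔT Lᵢ = 18.4×10⁻⁶×59×180 + 10.3×10⁻⁶×59×400 = 0.4385 mm.
The rigid supports impose zero overall length change; the single axial force P common to all segments must satisfy P Σ Lᵢ/(AᵢEᵢ) = δ_free.
The series flexibility is Σ Lᵢ/(AᵢEᵢ) = 180/(175×96×10³) + 400/(2150×112×10³) = 1.238×10⁻⁵ mm/N.
So P = 0.4385 / 1.238×10⁻⁵ = 35.43 kN, compressive.
σ_{brass} = P / A = 35430 / 175 = 202.5 MPa.

σ ≈ 202 MPa (compressive)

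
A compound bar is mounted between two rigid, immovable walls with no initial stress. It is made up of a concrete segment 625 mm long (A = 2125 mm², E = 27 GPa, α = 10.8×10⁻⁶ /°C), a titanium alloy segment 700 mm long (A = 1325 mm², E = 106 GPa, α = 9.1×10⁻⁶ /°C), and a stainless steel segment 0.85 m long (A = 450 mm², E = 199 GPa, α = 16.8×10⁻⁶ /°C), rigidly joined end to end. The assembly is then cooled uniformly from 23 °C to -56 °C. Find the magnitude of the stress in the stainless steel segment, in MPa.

σ ≈ 190 MPa (tensile)

If the supports were absent, the total length change would be Σ αᵢΔT Lᵢ = 10.8×10⁻⁶×79×625 + 9.1×10⁻⁶×79×700 + 16.8×10⁻⁶×79×850 = 2.165 mm.
The rigid supports impose zero overall length change; the single axial force P common to all segments must satisfy P Σ Lᵢ/(AᵢEᵢ) = δ_free.
The series flexibility is Σ Lᵢ/(AᵢEᵢ) = 625/(2125×27×10³) + 700/(1325×106×10³) + 850/(450×199×10³) = 2.537×10⁻⁵ mm/N.
So P = 2.165 / 2.537×10⁻⁵ = 85.32 kN, tensile.
σ_{stainless steel} = P / A = 85320 / 450 = 189.6 MPa.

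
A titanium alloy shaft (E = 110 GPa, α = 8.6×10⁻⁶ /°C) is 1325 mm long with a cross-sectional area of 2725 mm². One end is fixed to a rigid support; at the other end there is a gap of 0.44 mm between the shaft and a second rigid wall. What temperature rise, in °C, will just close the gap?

Contact occurs when the free expansion equals the gap: αΔT L = 0.44 mm.
So ΔT = g/(αL) = 0.44/(8.6×10⁻⁶ × 1325) = 38.61 °C.

ΔT ≈ 38.6 °C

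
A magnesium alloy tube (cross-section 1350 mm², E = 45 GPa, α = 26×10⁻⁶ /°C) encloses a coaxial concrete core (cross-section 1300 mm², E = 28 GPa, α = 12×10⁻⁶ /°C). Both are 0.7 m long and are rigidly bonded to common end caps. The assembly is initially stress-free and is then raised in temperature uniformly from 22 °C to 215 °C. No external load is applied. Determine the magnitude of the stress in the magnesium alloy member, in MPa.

σ ≈ 45.6 MPa (compressive)

The magnesium alloy has the larger α, so on heating it would change length more than the concrete if both were free. The rigid plates force a common final length, so the magnesium alloy is put into compression and the concrete into tension, with equal and opposite forces P (no external load).
Compatibility of the two members (thermal + elastic change equal): (α₁ − α₂)ΔT = P·[1/(A₁E₁) + 1/(A₂E₂)].
|α₁ − α₂|·ΔT = 14×10⁻⁶ × 193 = 0.002702.
1/(A₁E₁) + 1/(A₂E₂) = 1/(1350×45×10³) + 1/(1300×28×10³) = 4.393×10⁻⁸ N⁻¹.
So P = 0.002702 / 4.393×10⁻⁸ = 61.5 kN.
σ_{magnesium alloy} = P/A₁ = 61500/1350 = 45.56 MPa, compressive.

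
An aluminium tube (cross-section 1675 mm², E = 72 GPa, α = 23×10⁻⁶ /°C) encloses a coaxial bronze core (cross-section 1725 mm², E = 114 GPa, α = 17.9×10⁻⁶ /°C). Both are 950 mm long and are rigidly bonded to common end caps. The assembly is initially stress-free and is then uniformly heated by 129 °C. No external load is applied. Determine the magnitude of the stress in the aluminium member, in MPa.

σ ≈ 29.4 MPa (compressive)

The aluminium has the larger α, so on heating it would change length more than the bronze if both were free. The rigid plates force a common final length, so the aluminium is put into compression and the bronze into tension, with equal and opposite forces P (no external load).
Compatibility of the two members (thermal + elastic change equal): (α₁ − α₂)ΔT = P·[1/(A₁E₁) + 1/(A₂E₂)].
|α₁ − α₂|·ΔT = 5.1×10⁻⁶ × 129 = 0.0006579.
1/(A₁E₁) + 1/(A₂E₂) = 1/(1675×72×10³) + 1/(1725×114×10³) = 1.338×10⁻⁸ N⁻¹.
P = 0.0006579 / 1.338×10⁻⁸ = 49180 N = 49.18 kN.
σ_{aluminium} = P/A₁ = 49180/1675 = 29.36 MPa, compressive.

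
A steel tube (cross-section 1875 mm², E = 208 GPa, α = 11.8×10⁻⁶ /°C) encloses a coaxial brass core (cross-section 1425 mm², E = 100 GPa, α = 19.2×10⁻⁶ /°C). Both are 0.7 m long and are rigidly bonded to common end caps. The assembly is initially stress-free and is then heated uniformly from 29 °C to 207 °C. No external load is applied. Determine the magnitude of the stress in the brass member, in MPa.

Equilibrium of a rigid end plate with no external load gives equal and opposite internal forces ±P in the two members. Since α_{brass} > α_{steel}, heating drives the brass into compression and the steel into tension.
Equating the net (thermal + elastic) strains gives |α₁ − α₂|·ΔT = P·[1/(A₁E₁) + 1/(A₂E₂)].
|α₁ − α₂|·ΔT = 7.4×10⁻⁶ × 178 = 0.001317.
1/(A₁E₁) + 1/(A₂E₂) = 1/(1875×208×10³) + 1/(1425×100×10³) = 9.582×10⁻⁹ N⁻¹.
P = 0.001317 / 9.582×10⁻⁹ = 137500 N = 137.5 kN.
σ_{brass} = P/A₂ = 137500/1425 = 96.47 MPa, compressive.

σ ≈ 96.5 MPa (compressive)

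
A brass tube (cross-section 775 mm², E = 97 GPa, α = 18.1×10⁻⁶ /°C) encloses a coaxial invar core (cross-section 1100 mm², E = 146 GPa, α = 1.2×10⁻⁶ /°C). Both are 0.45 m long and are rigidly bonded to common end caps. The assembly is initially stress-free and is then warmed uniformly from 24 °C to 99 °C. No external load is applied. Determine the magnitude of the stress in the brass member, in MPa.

Both members must finish at the same length. With the larger α, the brass tends to over-expand; the plates restrain it, putting the brass in compression and the invar in tension. With no external load the two internal forces are equal and opposite, magnitude P.
Setting the final lengths equal and cancelling L: (α₁ − α₂)ΔT = P/(A₁E₁) + P/(A₂E₂).
|α₁ − α₂|·ΔT = 16.9×10⁻⁶ × 75 = 0.001267.
1/(A₁E₁) + 1/(A₂E₂) = 1/(775×97×10³) + 1/(1100×146×10³) = 1.953×10⁻⁸ N⁻¹.
P = 0.001267 / 1.953×10⁻⁸ = 64900 N = 64.9 kN.
σ_{brass} = P/A₁ = 64900/775 = 83.75 MPa, compressive.

σ ≈ 83.7 MPa (compressive)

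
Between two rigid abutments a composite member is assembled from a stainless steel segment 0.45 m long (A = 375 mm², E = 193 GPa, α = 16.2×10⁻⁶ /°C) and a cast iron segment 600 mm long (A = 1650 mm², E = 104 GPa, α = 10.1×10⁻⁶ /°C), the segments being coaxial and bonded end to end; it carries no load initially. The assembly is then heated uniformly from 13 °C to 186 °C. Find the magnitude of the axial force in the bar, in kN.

With the walls removed the bar would change length by δ_free = Σ αᵢΔT Lᵢ = 16.2×10⁻⁶×173×450 + 10.1×10⁻⁶×173×600 = 2.31 mm.
Since the ends are fixed, an axial force P builds up, equal in every segment, with P · Σ Lᵢ/(AᵢEᵢ) = δ_free.
The series flexibility is Σ Lᵢ/(AᵢEᵢ) = 450/(375×193×10³) + 600/(1650×104×10³) = 9.714×10⁻⁶ mm/N.
So P = 2.31 / 9.714×10⁻⁶ = 237.8 kN, compressive.

P ≈ 238 kN (compressive)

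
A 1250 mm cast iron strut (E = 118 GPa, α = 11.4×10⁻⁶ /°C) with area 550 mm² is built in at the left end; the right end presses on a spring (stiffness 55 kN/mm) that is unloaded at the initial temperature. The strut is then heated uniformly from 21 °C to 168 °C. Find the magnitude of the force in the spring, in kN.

The unrestrained thermal change is αΔT L = 11.4×10⁻⁶ × 147 × 1250 = 2.095 mm.
Let P be the compressive force at the spring. The strut shortens elastically by PL/(AE) and the spring compresses by P/k; together these equal δ_free.
P [ L/(AE) + 1/k ] = δ_free → P [ 1250/(550×118×10³) + 1/(55×10³) ] = 2.095.
P = 2.095 / 3.744×10⁻⁵ = 55950 N.

P ≈ 55.9 kN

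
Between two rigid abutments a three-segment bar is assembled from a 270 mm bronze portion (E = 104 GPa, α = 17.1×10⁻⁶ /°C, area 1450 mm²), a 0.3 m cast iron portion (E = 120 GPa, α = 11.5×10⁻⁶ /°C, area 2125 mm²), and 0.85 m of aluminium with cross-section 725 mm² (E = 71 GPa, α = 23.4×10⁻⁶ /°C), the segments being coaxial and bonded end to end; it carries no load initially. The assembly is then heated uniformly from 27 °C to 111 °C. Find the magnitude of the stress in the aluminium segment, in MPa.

σ ≈ 166 MPa (compressive)

With the walls removed the bar would change length by δ_free = Σ αᵢΔT Lᵢ = 17.1×10⁻⁶×84×270 + 11.5×10⁻⁶×84×300 + 23.4×10⁻⁶×84×850 = 2.348 mm.
The rigid supports impose zero overall length change; the single axial force P common to all segments must satisfy P Σ Lᵢ/(AᵢEᵢ) = δ_free.
The series flexibility is Σ Lᵢ/(AᵢEᵢ) = 270/(1450×104×10³) + 300/(2125×120×10³) + 850/(725×71×10³) = 1.948×10⁻⁵ mm/N.
P = 2.348 / 1.948×10⁻⁵ = 120600 N = 120.6 kN, compressive.
σ_{aluminium} = P / A = 120600 / 725 = 166.3 MPa.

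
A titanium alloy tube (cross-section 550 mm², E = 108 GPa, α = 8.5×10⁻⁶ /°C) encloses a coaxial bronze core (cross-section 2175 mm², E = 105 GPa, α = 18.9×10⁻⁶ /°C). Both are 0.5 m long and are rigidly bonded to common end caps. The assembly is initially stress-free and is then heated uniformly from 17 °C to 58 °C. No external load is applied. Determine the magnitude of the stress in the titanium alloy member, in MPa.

The bronze has the larger α, so on heating it would change length more than the titanium alloy if both were free. The rigid plates force a common final length, so the bronze is put into compression and the titanium alloy into tension, with equal and opposite forces P (no external load).
Equating the net (thermal + elastic) strains gives |α₁ − α₂|·ΔT = P·[1/(A₁E₁) + 1/(A₂E₂)].
|α₁ − α₂|·ΔT = 10.4×10⁻⁶ × 41 = 0.0004264.
1/(A₁E₁) + 1/(A₂E₂) = 1/(550×108×10³) + 1/(2175×105×10³) = 2.121×10⁻⁸ N⁻¹.
So P = 0.0004264 / 2.121×10⁻⁸ = 20.1 kN.
σ_{titanium alloy} = P/A₁ = 20100/550 = 36.55 MPa, tensile.

σ ≈ 36.5 MPa (tensile)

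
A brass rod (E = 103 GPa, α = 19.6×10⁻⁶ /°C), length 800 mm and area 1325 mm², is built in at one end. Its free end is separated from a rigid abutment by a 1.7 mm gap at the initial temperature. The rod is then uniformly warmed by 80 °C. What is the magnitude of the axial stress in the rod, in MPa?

Free thermal elongation = αΔT L = 19.6×10⁻⁶ × 80 × 800 = 1.254 mm.
Since δ_free = 1.25 mm is less than the 1.7 mm gap, the rod never touches the wall. No axial force develops.

σ ≈ 0 MPa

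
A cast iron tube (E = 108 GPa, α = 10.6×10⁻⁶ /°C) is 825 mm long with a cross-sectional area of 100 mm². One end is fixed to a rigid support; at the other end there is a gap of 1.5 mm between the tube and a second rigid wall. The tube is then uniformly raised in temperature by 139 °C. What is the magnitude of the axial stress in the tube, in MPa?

σ ≈ 0 MPa

Free thermal elongation = αΔT L = 10.6×10⁻⁶ × 139 × 825 = 1.216 mm.
This is smaller than the 1.5 mm clearance, so the tube expands freely without reaching the stop — the stress is zero.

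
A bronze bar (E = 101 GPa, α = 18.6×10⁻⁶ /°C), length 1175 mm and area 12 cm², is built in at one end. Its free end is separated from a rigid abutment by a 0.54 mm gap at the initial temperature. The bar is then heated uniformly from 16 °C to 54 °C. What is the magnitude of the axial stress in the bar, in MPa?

σ ≈ 25 MPa (compressive)

If the wall were absent the bar would grow by αΔT L = 18.6×10⁻⁶ × 38 × 1175 = 0.8305 mm.
This exceeds the 0.54 mm gap, so the wall pushes back. The portion of expansion that must be recovered elastically is δ_free − gap = 0.8305 − 0.54 = 0.2905 mm.
So σ = E(δ_free − g)/L = 101×10³ × 0.2905/1175 = 24.97 MPa.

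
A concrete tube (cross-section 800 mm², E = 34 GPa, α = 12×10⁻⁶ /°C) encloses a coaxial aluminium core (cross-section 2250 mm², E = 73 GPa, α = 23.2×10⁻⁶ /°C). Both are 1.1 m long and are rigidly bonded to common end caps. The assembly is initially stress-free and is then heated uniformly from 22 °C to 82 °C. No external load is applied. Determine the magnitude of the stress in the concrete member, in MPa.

σ ≈ 19.6 MPa (tensile)

Both members must finish at the same length. With the larger α, the aluminium tends to over-expand; the plates restrain it, putting the aluminium in compression and the concrete in tension. With no external load the two internal forces are equal and opposite, magnitude P.
Compatibility of the two members (thermal + elastic change equal): (α₁ − α₂)ΔT = P·[1/(A₁E₁) + 1/(A₂E₂)].
|α₁ − α₂|·ΔT = 11.2×10⁻⁶ × 60 = 0.000672.
1/(A₁E₁) + 1/(A₂E₂) = 1/(800×34×10³) + 1/(2250×73×10³) = 4.285×10⁻⁸ N⁻¹.
So P = 0.000672 / 4.285×10⁻⁸ = 15.68 kN.
σ_{concrete} = P/A₁ = 15680/800 = 19.6 MPa, tensile.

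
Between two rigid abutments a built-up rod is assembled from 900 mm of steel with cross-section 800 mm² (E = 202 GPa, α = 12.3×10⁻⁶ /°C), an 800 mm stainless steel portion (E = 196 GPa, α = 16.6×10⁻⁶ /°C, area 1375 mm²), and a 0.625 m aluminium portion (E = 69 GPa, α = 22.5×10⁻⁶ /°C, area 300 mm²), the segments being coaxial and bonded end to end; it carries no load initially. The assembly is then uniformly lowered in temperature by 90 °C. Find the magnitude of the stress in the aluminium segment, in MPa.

σ ≈ 298 MPa (tensile)

Free thermal contraction of the whole bar: Σ αᵢΔT Lᵢ = 12.3×10⁻⁶×90×900 + 16.6×10⁻⁶×90×800 + 22.5×10⁻⁶×90×625 = 3.457 mm.
The walls prevent any net length change, so an axial force P (same in every segment) develops. Compatibility: P · Σ Lᵢ/(AᵢEᵢ) = δ_free.
Σ Lᵢ/(AᵢEᵢ) = 900/(800×202×10³) + 800/(1375×196×10³) + 625/(300×69×10³) = 3.873×10⁻⁵ mm/N.
Hence P = δ_free / Σ(L/AE) = 3.457/3.873×10⁻⁵ = 89.26 kN (tensile).
σ_{aluminium} = P / A = 89260 / 300 = 297.5 MPa.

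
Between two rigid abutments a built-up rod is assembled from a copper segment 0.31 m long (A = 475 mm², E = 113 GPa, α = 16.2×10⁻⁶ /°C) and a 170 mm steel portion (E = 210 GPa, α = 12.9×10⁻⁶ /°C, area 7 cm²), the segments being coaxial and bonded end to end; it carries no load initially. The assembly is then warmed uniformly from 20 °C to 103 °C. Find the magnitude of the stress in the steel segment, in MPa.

σ ≈ 123 MPa (compressive)

If the supports were absent, the total length change would be Σ αᵢΔT Lᵢ = 16.2×10⁻⁶×83×310 + 12.9×10⁻⁶×83×170 = 0.5988 mm.
Since the ends are fixed, an axial force P builds up, equal in every segment, with P · Σ Lᵢ/(AᵢEᵢ) = δ_free.
Σ Lᵢ/(AᵢEᵢ) = 310/(475×113×10³) + 170/(700×210×10³) = 6.932×10⁻⁶ mm/N.
So P = 0.5988 / 6.932×10⁻⁶ = 86.39 kN, compressive.
σ_{steel} = P / A = 86390 / 700 = 123.4 MPa.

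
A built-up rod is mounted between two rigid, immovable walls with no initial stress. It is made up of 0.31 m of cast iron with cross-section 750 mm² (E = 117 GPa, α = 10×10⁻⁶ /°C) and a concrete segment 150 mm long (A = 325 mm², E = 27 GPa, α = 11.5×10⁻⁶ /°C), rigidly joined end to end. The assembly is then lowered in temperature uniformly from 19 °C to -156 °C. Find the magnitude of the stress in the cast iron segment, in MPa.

Free thermal contraction of the whole bar: Σ αᵢΔT Lᵢ = 10×10⁻⁶×175×310 + 11.5×10⁻⁶×175×150 = 0.8444 mm.
The walls prevent any net length change, so an axial force P (same in every segment) develops. Compatibility: P · Σ Lᵢ/(AᵢEᵢ) = δ_free.
The series flexibility is Σ Lᵢ/(AᵢEᵢ) = 310/(750×117×10³) + 150/(325×27×10³) = 2.063×10⁻⁵ mm/N.
P = 0.8444 / 2.063×10⁻⁵ = 40940 N = 40.94 kN, tensile.
σ_{cast iron} = P / A = 40940 / 750 = 54.58 MPa.

σ ≈ 54.6 MPa (tensile)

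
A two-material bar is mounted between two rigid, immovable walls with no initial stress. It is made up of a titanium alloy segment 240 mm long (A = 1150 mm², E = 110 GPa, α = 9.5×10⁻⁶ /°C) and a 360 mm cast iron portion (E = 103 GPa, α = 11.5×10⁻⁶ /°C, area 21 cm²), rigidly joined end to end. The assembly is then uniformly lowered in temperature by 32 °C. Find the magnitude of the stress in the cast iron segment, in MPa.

σ ≈ 27.5 MPa (tensile)

With the walls removed the bar would change length by δ_free = Σ αᵢΔT Lᵢ = 9.5×10⁻⁶×32×240 + 11.5×10⁻⁶×32×360 = 0.2054 mm.
The rigid supports impose zero overall length change; the single axial force P common to all segments must satisfy P Σ Lᵢ/(AᵢEᵢ) = δ_free.
The series flexibility is Σ Lᵢ/(AᵢEᵢ) = 240/(1150×110×10³) + 360/(2100×103×10³) = 3.562×10⁻⁶ mm/N.
Hence P = δ_free / Σ(L/AE) = 0.2054/3.562×10⁻⁶ = 57.68 kN (tensile).
σ_{cast iron} = P / A = 57680 / 2100 = 27.47 MPa.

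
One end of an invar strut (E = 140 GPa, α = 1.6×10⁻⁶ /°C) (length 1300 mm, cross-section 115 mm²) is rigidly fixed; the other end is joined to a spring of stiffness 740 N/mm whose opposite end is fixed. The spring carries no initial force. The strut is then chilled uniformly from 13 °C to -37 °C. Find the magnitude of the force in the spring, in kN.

P ≈ 0.0726 kN

If the spring were absent the strut would shorten by αΔT L = 1.6×10⁻⁶ × 50 × 1300 = 0.104 mm.
With a force P in the spring, the elastic change of the strut is PL/(AE) and that of the spring is P/k; compatibility requires their sum to equal δ_free.
So P = δ_free / [L/(AE) + 1/k] = 0.104 / [ 1300/(115×140×10³) + 1/(740) ].
P = 0.104 / 0.001432 = 72.62 N.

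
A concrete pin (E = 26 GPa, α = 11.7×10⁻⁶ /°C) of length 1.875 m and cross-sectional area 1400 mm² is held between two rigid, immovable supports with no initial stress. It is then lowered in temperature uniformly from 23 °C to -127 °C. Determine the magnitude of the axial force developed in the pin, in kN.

P ≈ 63.9 kN (tensile)

Full restraint means ε = 0, so the stress is σ = EαΔT = 26×10³ × 11.7×10⁻⁶ × 150 = 45.63 MPa.
Axial force P = σA = 45.63 × 1400 = 63880 N = 63.88 kN, tensile.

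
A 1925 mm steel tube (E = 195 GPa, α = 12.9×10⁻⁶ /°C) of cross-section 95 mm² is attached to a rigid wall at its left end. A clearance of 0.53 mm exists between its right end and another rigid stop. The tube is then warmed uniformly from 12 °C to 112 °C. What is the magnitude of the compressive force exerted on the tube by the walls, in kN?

P ≈ 18.8 kN

If the wall were absent the tube would grow by αΔT L = 12.9×10⁻⁶ × 100 × 1925 = 2.483 mm.
This exceeds the 0.53 mm gap, so the wall pushes back. The portion of expansion that must be recovered elastically is δ_free − gap = 2.483 − 0.53 = 1.953 mm.
So σ = E(δ_free − g)/L = 195×10³ × 1.953/1925 = 197.9 MPa.
Force on the wall = σA = 197.9 × 95 mm² = 18.8 kN.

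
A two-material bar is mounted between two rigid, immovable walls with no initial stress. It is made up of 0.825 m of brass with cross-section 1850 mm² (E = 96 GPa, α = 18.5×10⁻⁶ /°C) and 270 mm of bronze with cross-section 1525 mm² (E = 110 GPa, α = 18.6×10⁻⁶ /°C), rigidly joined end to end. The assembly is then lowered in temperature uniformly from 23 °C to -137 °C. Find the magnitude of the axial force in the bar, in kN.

Free thermal contraction of the whole bar: Σ αᵢΔT Lᵢ = 18.5×10⁻⁶×160×825 + 18.6×10⁻⁶×160×270 = 3.246 mm.
The rigid supports impose zero overall length change; the single axial force P common to all segments must satisfy P Σ Lᵢ/(AᵢEᵢ) = δ_free.
Σ Lᵢ/(AᵢEᵢ) = 825/(1850×96×10³) + 270/(1525×110×10³) = 6.255×10⁻⁶ mm/N.
P = 3.246 / 6.255×10⁻⁶ = 518900 N = 518.9 kN, tensile.

P ≈ 519 kN (tensile)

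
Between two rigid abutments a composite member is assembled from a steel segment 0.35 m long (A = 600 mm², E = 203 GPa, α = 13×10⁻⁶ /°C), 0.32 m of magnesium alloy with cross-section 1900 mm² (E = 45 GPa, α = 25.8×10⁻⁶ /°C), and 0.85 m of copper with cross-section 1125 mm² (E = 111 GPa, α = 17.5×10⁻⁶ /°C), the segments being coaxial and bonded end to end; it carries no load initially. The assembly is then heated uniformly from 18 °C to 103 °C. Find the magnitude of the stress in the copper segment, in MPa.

σ ≈ 156 MPa (compressive)

Free thermal expansion of the whole bar: Σ αᵢΔT Lᵢ = 13×10⁻⁶×85×350 + 25.8×10⁻⁶×85×320 + 17.5×10⁻⁶×85×850 = 2.353 mm.
The rigid supports impose zero overall length change; the single axial force P common to all segments must satisfy P Σ Lᵢ/(AᵢEᵢ) = δ_free.
Σ Lᵢ/(AᵢEᵢ) = 350/(600×203×10³) + 320/(1900×45×10³) + 850/(1125×111×10³) = 1.342×10⁻⁵ mm/N.
So P = 2.353 / 1.342×10⁻⁵ = 175.3 kN, compressive.
σ_{copper} = P / A = 175300 / 1125 = 155.8 MPa.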